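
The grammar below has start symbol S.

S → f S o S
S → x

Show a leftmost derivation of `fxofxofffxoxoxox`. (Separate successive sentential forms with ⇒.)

S ⇒ fSoS ⇒ fxoS ⇒ fxofSoS ⇒ fxofxoS ⇒ fxofxofSoS ⇒ fxofxoffSoSoS ⇒ fxofxofffSoSoSoS ⇒ fxofxofffxoSoSoS ⇒ fxofxofffxoxoSoS ⇒ fxofxofffxoxoxoS ⇒ fxofxofffxoxoxox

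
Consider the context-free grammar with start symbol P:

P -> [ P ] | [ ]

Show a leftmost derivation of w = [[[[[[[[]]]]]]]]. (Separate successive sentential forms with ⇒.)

P ⇒ [P]   [P -> [ P ]]
[P] ⇒ [[P]]   [P -> [ P ]]
[[P]] ⇒ [[[P]]]   [P -> [ P ]]
[[[P]]] ⇒ [[[[P]]]]   [P -> [ P ]]
[[[[P]]]] ⇒ [[[[[P]]]]]   [P -> [ P ]]
[[[[[P]]]]] ⇒ [[[[[[P]]]]]]   [P -> [ P ]]
[[[[[[P]]]]]] ⇒ [[[[[[[P]]]]]]]   [P -> [ P ]]
[[[[[[[P]]]]]]] ⇒ [[[[[[[[]]]]]]]]   [P -> [ ]]

P ⇒ [P] ⇒ [[P]] ⇒ [[[P]]] ⇒ [[[[P]]]] ⇒ [[[[[P]]]]] ⇒ [[[[[[P]]]]]] ⇒ [[[[[[[P]]]]]]] ⇒ [[[[[[[[]]]]]]]]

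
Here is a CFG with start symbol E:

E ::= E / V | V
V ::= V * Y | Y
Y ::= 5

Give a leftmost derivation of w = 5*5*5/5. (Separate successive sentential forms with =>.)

E => E/V   [E ::= E / V]
E/V => V/V   [E ::= V]
V/V => V*Y/V   [V ::= V * Y]
V*Y/V => V*Y*Y/V   [V ::= V * Y]
V*Y*Y/V => Y*Y*Y/V   [V ::= Y]
Y*Y*Y/V => 5*Y*Y/V   [Y ::= 5]
5*Y*Y/V => 5*5*Y/V   [Y ::= 5]
5*5*Y/V => 5*5*5/V   [Y ::= 5]
5*5*5/V => 5*5*5/Y   [V ::= Y]
5*5*5/Y => 5*5*5/5   [Y ::= 5]

E=>E/V=>V/V=>V*Y/V=>V*Y*Y/V=>Y*Y*Y/V=>5*Y*Y/V=>5*5*Y/V=>5*5*5/V=>5*5*5/Y=>5*5*5/5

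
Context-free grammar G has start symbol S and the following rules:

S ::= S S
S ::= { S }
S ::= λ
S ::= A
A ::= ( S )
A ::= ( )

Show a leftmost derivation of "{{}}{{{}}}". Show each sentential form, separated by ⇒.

S ⇒ SS   [S ::= S S]
SS ⇒ {S}S   [S ::= { S }]
{S}S ⇒ {{S}}S   [S ::= { S }]
{{S}}S ⇒ {{}}S   [S ::= λ]
{{}}S ⇒ {{}}{S}   [S ::= { S }]
{{}}{S} ⇒ {{}}{SS}   [S ::= S S]
{{}}{SS} ⇒ {{}}{{S}S}   [S ::= { S }]
{{}}{{S}S} ⇒ {{}}{{{S}}S}   [S ::= { S }]
{{}}{{{S}}S} ⇒ {{}}{{{}}S}   [S ::= λ]
{{}}{{{}}S} ⇒ {{}}{{{}}}   [S ::= λ]

S ⇒ SS ⇒ {S}S ⇒ {{S}}S ⇒ {{}}S ⇒ {{}}{S} ⇒ {{}}{SS} ⇒ {{}}{{S}S} ⇒ {{}}{{{S}}S} ⇒ {{}}{{{}}S} ⇒ {{}}{{{}}}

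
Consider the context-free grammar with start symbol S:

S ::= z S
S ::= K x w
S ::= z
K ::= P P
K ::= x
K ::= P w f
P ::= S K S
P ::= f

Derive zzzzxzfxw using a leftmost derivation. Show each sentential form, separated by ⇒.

S⇒zS⇒zKxw⇒zPPxw⇒zSKSPxw⇒zzSKSPxw⇒zzzSKSPxw⇒zzzzKSPxw⇒zzzzxSPxw⇒zzzzxzPxw⇒zzzzxzfxw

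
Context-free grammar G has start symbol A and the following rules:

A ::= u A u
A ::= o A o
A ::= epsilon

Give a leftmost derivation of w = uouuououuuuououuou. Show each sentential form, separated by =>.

A=>uAu=>uoAou=>uouAuou=>uouuAuuou=>uouuoAouuou=>uouuouAuouuou=>uouuouoAououuou=>uouuououAuououuou=>uouuououuAuuououuou=>uouuououuuuououuou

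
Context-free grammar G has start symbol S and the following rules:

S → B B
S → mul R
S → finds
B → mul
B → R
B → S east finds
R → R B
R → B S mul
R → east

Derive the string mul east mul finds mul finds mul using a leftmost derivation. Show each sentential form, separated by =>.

S => mul R   [S → mul R]
mul R => mul B S mul   [R → B S mul]
mul B S mul => mul R S mul   [B → R]
mul R S mul => mul B S mul S mul   [R → B S mul]
mul B S mul S mul => mul R S mul S mul   [B → R]
mul R S mul S mul => mul R B S mul S mul   [R → R B]
mul R B S mul S mul => mul east B S mul S mul   [R → east]
mul east B S mul S mul => mul east mul S mul S mul   [B → mul]
mul east mul S mul S mul => mul east mul finds mul S mul   [S → finds]
mul east mul finds mul S mul => mul east mul finds mul finds mul   [S → finds]

S => mul R => mul B S mul => mul R S mul => mul B S mul S mul => mul R S mul S mul => mul R B S mul S mul => mul east B S mul S mul => mul east mul S mul S mul => mul east mul finds mul S mul => mul east mul finds mul finds mul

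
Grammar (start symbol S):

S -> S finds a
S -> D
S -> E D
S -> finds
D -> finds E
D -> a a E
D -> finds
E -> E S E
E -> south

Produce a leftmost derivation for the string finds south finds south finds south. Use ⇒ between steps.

S ⇒ D   [S -> D]
D ⇒ finds E   [D -> finds E]
finds E ⇒ finds E S E   [E -> E S E]
finds E S E ⇒ finds E S E S E   [E -> E S E]
finds E S E S E ⇒ finds south S E S E   [E -> south]
finds south S E S E ⇒ finds south finds E S E   [S -> finds]
finds south finds E S E ⇒ finds south finds south S E   [E -> south]
finds south finds south S E ⇒ finds south finds south finds E   [S -> finds]
finds south finds south finds E ⇒ finds south finds south finds south   [E -> south]

S ⇒ D ⇒ finds E ⇒ finds E S E ⇒ finds E S E S E ⇒ finds south S E S E ⇒ finds south finds E S E ⇒ finds south finds south S E ⇒ finds south finds south finds E ⇒ finds south finds south finds south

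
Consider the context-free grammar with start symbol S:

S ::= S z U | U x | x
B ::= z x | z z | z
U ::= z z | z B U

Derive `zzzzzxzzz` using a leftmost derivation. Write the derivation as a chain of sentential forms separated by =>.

S => SzU   [S ::= S z U]
SzU => UxzU   [S ::= U x]
UxzU => zBUxzU   [U ::= z B U]
zBUxzU => zzzUxzU   [B ::= z z]
zzzUxzU => zzzzzxzU   [U ::= z z]
zzzzzxzU => zzzzzxzzz   [U ::= z z]

S => SzU => UxzU => zBUxzU => zzzUxzU => zzzzzxzU => zzzzzxzzz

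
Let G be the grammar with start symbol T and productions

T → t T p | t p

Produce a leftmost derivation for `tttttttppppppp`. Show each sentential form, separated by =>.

T=>tTp=>ttTpp=>tttTppp=>ttttTpppp=>tttttTppppp=>ttttttTpppppp=>tttttttppppppp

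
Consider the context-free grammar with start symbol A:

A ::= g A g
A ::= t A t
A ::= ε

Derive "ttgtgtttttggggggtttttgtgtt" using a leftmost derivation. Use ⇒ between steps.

A ⇒ tAt   [A ::= t A t]
tAt ⇒ ttAtt   [A ::= t A t]
ttAtt ⇒ ttgAgtt   [A ::= g A g]
ttgAgtt ⇒ ttgtAtgtt   [A ::= t A t]
ttgtAtgtt ⇒ ttgtgAgtgtt   [A ::= g A g]
ttgtgAgtgtt ⇒ ttgtgtAtgtgtt   [A ::= t A t]
ttgtgtAtgtgtt ⇒ ttgtgttAttgtgtt   [A ::= t A t]
ttgtgttAttgtgtt ⇒ ttgtgtttAtttgtgtt   [A ::= t A t]
ttgtgtttAtttgtgtt ⇒ ttgtgttttAttttgtgtt   [A ::= t A t]
ttgtgttttAttttgtgtt ⇒ ttgtgtttttAtttttgtgtt   [A ::= t A t]
ttgtgtttttAtttttgtgtt ⇒ ttgtgtttttgAgtttttgtgtt   [A ::= g A g]
ttgtgtttttgAgtttttgtgtt ⇒ ttgtgtttttggAggtttttgtgtt   [A ::= g A g]
ttgtgtttttggAggtttttgtgtt ⇒ ttgtgtttttgggAgggtttttgtgtt   [A ::= g A g]
ttgtgtttttgggAgggtttttgtgtt ⇒ ttgtgtttttggggggtttttgtgtt   [A ::= ε]

A ⇒ tAt ⇒ ttAtt ⇒ ttgAgtt ⇒ ttgtAtgtt ⇒ ttgtgAgtgtt ⇒ ttgtgtAtgtgtt ⇒ ttgtgttAttgtgtt ⇒ ttgtgtttAtttgtgtt ⇒ ttgtgttttAttttgtgtt ⇒ ttgtgtttttAtttttgtgtt ⇒ ttgtgtttttgAgtttttgtgtt ⇒ ttgtgtttttggAggtttttgtgtt ⇒ ttgtgtttttgggAgggtttttgtgtt ⇒ ttgtgtttttggggggtttttgtgtt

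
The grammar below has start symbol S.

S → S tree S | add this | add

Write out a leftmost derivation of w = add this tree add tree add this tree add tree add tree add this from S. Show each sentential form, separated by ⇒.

S ⇒ S tree S   [S → S tree S]
S tree S ⇒ S tree S tree S   [S → S tree S]
S tree S tree S ⇒ add this tree S tree S   [S → add this]
add this tree S tree S ⇒ add this tree S tree S tree S   [S → S tree S]
add this tree S tree S tree S ⇒ add this tree S tree S tree S tree S   [S → S tree S]
add this tree S tree S tree S tree S ⇒ add this tree add tree S tree S tree S   [S → add]
add this tree add tree S tree S tree S ⇒ add this tree add tree S tree S tree S tree S   [S → S tree S]
add this tree add tree S tree S tree S tree S ⇒ add this tree add tree add this tree S tree S tree S   [S → add this]
add this tree add tree add this tree S tree S tree S ⇒ add this tree add tree add this tree add tree S tree S   [S → add]
add this tree add tree add this tree add tree S tree S ⇒ add this tree add tree add this tree add tree add tree S   [S → add]
add this tree add tree add this tree add tree add tree S ⇒ add this tree add tree add this tree add tree add tree add this   [S → add this]

S ⇒ S tree S ⇒ S tree S tree S ⇒ add this tree S tree S ⇒ add this tree S tree S tree S ⇒ add this tree S tree S tree S tree S ⇒ add this tree add tree S tree S tree S ⇒ add this tree add tree S tree S tree S tree S ⇒ add this tree add tree add this tree S tree S tree S ⇒ add this tree add tree add this tree add tree S tree S ⇒ add this tree add tree add this tree add tree add tree S ⇒ add this tree add tree add this tree add tree add tree add this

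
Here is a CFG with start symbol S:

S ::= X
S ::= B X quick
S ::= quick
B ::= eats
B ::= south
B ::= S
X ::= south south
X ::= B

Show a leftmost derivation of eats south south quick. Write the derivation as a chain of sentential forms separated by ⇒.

S ⇒ B X quick ⇒ eats X quick ⇒ eats south south quick

S ⇒ B X quick   [S ::= B X quick]
B X quick ⇒ eats X quick   [B ::= eats]
eats X quick ⇒ eats south south quick   [X ::= south south]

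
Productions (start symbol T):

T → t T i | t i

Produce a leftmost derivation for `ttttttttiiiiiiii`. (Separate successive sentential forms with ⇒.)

T⇒tTi⇒ttTii⇒tttTiii⇒ttttTiiii⇒tttttTiiiii⇒ttttttTiiiiii⇒tttttttTiiiiiii⇒ttttttttiiiiiiii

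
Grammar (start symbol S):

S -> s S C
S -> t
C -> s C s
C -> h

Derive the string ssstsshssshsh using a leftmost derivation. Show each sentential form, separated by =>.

S => sSC   [S -> s S C]
sSC => ssSCC   [S -> s S C]
ssSCC => sssSCCC   [S -> s S C]
sssSCCC => ssstCCC   [S -> t]
ssstCCC => ssstsCsCC   [C -> s C s]
ssstsCsCC => ssstssCssCC   [C -> s C s]
ssstssCssCC => ssstsshssCC   [C -> h]
ssstsshssCC => ssstsshsssCsC   [C -> s C s]
ssstsshsssCsC => ssstsshssshsC   [C -> h]
ssstsshssshsC => ssstsshssshsh   [C -> h]

S=>sSC=>ssSCC=>sssSCCC=>ssstCCC=>ssstsCsCC=>ssstssCssCC=>ssstsshssCC=>ssstsshsssCsC=>ssstsshssshsC=>ssstsshssshsh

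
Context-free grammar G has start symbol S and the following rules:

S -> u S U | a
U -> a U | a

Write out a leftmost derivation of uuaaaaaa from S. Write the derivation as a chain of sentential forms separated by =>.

S => uSU   [S -> u S U]
uSU => uuSUU   [S -> u S U]
uuSUU => uuaUU   [S -> a]
uuaUU => uuaaUU   [U -> a U]
uuaaUU => uuaaaU   [U -> a]
uuaaaU => uuaaaaU   [U -> a U]
uuaaaaU => uuaaaaaU   [U -> a U]
uuaaaaaU => uuaaaaaa   [U -> a]

S => uSU => uuSUU => uuaUU => uuaaUU => uuaaaU => uuaaaaU => uuaaaaaU => uuaaaaaa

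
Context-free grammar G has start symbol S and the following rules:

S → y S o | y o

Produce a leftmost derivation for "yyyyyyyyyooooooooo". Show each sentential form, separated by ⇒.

S ⇒ ySo ⇒ yySoo ⇒ yyySooo ⇒ yyyySoooo ⇒ yyyyySooooo ⇒ yyyyyySoooooo ⇒ yyyyyyySooooooo ⇒ yyyyyyyySoooooooo ⇒ yyyyyyyyyooooooooo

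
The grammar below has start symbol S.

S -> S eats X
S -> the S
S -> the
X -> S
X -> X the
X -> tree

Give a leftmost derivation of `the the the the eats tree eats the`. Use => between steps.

S => the S => the the S => the the S eats X => the the the S eats X => the the the S eats X eats X => the the the the eats X eats X => the the the the eats tree eats X => the the the the eats tree eats S => the the the the eats tree eats the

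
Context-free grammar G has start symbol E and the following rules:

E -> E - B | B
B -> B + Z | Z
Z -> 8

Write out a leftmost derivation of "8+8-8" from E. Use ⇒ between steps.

E⇒E-B⇒B-B⇒B+Z-B⇒Z+Z-B⇒8+Z-B⇒8+8-B⇒8+8-Z⇒8+8-8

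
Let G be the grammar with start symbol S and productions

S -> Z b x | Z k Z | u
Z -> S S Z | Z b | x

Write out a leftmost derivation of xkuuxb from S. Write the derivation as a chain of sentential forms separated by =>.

S=>ZkZ=>xkZ=>xkSSZ=>xkuSZ=>xkuuZ=>xkuuZb=>xkuuxb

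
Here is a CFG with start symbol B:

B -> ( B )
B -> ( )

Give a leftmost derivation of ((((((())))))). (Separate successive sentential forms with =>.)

B => (B)   [B -> ( B )]
(B) => ((B))   [B -> ( B )]
((B)) => (((B)))   [B -> ( B )]
(((B))) => ((((B))))   [B -> ( B )]
((((B)))) => (((((B)))))   [B -> ( B )]
(((((B))))) => ((((((B))))))   [B -> ( B )]
((((((B)))))) => ((((((()))))))   [B -> ( )]

B=>(B)=>((B))=>(((B)))=>((((B))))=>(((((B)))))=>((((((B))))))=>((((((()))))))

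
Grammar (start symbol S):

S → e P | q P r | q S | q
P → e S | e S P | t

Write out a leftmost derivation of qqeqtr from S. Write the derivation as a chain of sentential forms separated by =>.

S => qS => qqPr => qqeSPr => qqeqPr => qqeqtr

S => qS   [S → q S]
qS => qqPr   [S → q P r]
qqPr => qqeSPr   [P → e S P]
qqeSPr => qqeqPr   [S → q]
qqeqPr => qqeqtr   [P → t]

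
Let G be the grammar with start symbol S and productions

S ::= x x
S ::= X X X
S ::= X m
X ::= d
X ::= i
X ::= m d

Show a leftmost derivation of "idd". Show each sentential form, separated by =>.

S => XXX => iXX => idX => idd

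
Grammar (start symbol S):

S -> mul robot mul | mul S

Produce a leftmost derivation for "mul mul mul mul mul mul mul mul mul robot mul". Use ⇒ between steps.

S ⇒ mul S ⇒ mul mul S ⇒ mul mul mul S ⇒ mul mul mul mul S ⇒ mul mul mul mul mul S ⇒ mul mul mul mul mul mul S ⇒ mul mul mul mul mul mul mul S ⇒ mul mul mul mul mul mul mul mul S ⇒ mul mul mul mul mul mul mul mul mul robot mul

S ⇒ mul S   [S -> mul S]
mul S ⇒ mul mul S   [S -> mul S]
mul mul S ⇒ mul mul mul S   [S -> mul S]
mul mul mul S ⇒ mul mul mul mul S   [S -> mul S]
mul mul mul mul S ⇒ mul mul mul mul mul S   [S -> mul S]
mul mul mul mul mul S ⇒ mul mul mul mul mul mul S   [S -> mul S]
mul mul mul mul mul mul S ⇒ mul mul mul mul mul mul mul S   [S -> mul S]
mul mul mul mul mul mul mul S ⇒ mul mul mul mul mul mul mul mul S   [S -> mul S]
mul mul mul mul mul mul mul mul S ⇒ mul mul mul mul mul mul mul mul mul robot mul   [S -> mul robot mul]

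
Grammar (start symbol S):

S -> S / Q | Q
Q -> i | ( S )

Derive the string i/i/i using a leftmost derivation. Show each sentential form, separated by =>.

S => S/Q   [S -> S / Q]
S/Q => S/Q/Q   [S -> S / Q]
S/Q/Q => Q/Q/Q   [S -> Q]
Q/Q/Q => i/Q/Q   [Q -> i]
i/Q/Q => i/i/Q   [Q -> i]
i/i/Q => i/i/i   [Q -> i]

S => S/Q => S/Q/Q => Q/Q/Q => i/Q/Q => i/i/Q => i/i/i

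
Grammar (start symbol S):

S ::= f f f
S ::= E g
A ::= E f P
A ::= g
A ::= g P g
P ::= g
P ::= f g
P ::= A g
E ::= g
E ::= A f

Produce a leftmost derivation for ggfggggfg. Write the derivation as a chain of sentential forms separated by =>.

S => Eg => Afg => gPgfg => gAggfg => gEfPggfg => ggfPggfg => ggfAgggfg => ggfggggfg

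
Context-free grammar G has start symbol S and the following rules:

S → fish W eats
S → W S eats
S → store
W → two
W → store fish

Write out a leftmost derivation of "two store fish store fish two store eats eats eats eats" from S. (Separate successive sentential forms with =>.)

S => W S eats => two S eats => two W S eats eats => two store fish S eats eats => two store fish W S eats eats eats => two store fish store fish S eats eats eats => two store fish store fish W S eats eats eats eats => two store fish store fish two S eats eats eats eats => two store fish store fish two store eats eats eats eats

S => W S eats   [S → W S eats]
W S eats => two S eats   [W → two]
two S eats => two W S eats eats   [S → W S eats]
two W S eats eats => two store fish S eats eats   [W → store fish]
two store fish S eats eats => two store fish W S eats eats eats   [S → W S eats]
two store fish W S eats eats eats => two store fish store fish S eats eats eats   [W → store fish]
two store fish store fish S eats eats eats => two store fish store fish W S eats eats eats eats   [S → W S eats]
two store fish store fish W S eats eats eats eats => two store fish store fish two S eats eats eats eats   [W → two]
two store fish store fish two S eats eats eats eats => two store fish store fish two store eats eats eats eats   [S → store]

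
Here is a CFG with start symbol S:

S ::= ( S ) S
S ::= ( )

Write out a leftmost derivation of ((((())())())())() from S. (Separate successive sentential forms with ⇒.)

S ⇒ (S)S   [S ::= ( S ) S]
(S)S ⇒ ((S)S)S   [S ::= ( S ) S]
((S)S)S ⇒ (((S)S)S)S   [S ::= ( S ) S]
(((S)S)S)S ⇒ ((((S)S)S)S)S   [S ::= ( S ) S]
((((S)S)S)S)S ⇒ ((((())S)S)S)S   [S ::= ( )]
((((())S)S)S)S ⇒ ((((())())S)S)S   [S ::= ( )]
((((())())S)S)S ⇒ ((((())())())S)S   [S ::= ( )]
((((())())())S)S ⇒ ((((())())())())S   [S ::= ( )]
((((())())())())S ⇒ ((((())())())())()   [S ::= ( )]

S ⇒ (S)S ⇒ ((S)S)S ⇒ (((S)S)S)S ⇒ ((((S)S)S)S)S ⇒ ((((())S)S)S)S ⇒ ((((())())S)S)S ⇒ ((((())())())S)S ⇒ ((((())())())())S ⇒ ((((())())())())()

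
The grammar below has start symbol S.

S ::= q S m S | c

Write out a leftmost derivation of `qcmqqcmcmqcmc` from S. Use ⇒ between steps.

S ⇒ qSmS ⇒ qcmS ⇒ qcmqSmS ⇒ qcmqqSmSmS ⇒ qcmqqcmSmS ⇒ qcmqqcmcmS ⇒ qcmqqcmcmqSmS ⇒ qcmqqcmcmqcmS ⇒ qcmqqcmcmqcmc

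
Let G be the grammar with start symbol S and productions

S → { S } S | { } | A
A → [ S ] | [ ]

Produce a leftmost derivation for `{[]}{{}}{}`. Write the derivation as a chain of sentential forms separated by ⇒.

S ⇒ {S}S   [S → { S } S]
{S}S ⇒ {A}S   [S → A]
{A}S ⇒ {[]}S   [A → [ ]]
{[]}S ⇒ {[]}{S}S   [S → { S } S]
{[]}{S}S ⇒ {[]}{{}}S   [S → { }]
{[]}{{}}S ⇒ {[]}{{}}{}   [S → { }]

S ⇒ {S}S ⇒ {A}S ⇒ {[]}S ⇒ {[]}{S}S ⇒ {[]}{{}}S ⇒ {[]}{{}}{}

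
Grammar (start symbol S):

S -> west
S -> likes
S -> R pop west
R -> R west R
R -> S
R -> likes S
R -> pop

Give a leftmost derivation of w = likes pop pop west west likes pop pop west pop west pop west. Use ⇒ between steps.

S ⇒ R pop west   [S -> R pop west]
R pop west ⇒ likes S pop west   [R -> likes S]
likes S pop west ⇒ likes R pop west pop west   [S -> R pop west]
likes R pop west pop west ⇒ likes R west R pop west pop west   [R -> R west R]
likes R west R pop west pop west ⇒ likes S west R pop west pop west   [R -> S]
likes S west R pop west pop west ⇒ likes R pop west west R pop west pop west   [S -> R pop west]
likes R pop west west R pop west pop west ⇒ likes pop pop west west R pop west pop west   [R -> pop]
likes pop pop west west R pop west pop west ⇒ likes pop pop west west likes S pop west pop west   [R -> likes S]
likes pop pop west west likes S pop west pop west ⇒ likes pop pop west west likes R pop west pop west pop west   [S -> R pop west]
likes pop pop west west likes R pop west pop west pop west ⇒ likes pop pop west west likes pop pop west pop west pop west   [R -> pop]

S ⇒ R pop west ⇒ likes S pop west ⇒ likes R pop west pop west ⇒ likes R west R pop west pop west ⇒ likes S west R pop west pop west ⇒ likes R pop west west R pop west pop west ⇒ likes pop pop west west R pop west pop west ⇒ likes pop pop west west likes S pop west pop west ⇒ likes pop pop west west likes R pop west pop west pop west ⇒ likes pop pop west west likes pop pop west pop west pop west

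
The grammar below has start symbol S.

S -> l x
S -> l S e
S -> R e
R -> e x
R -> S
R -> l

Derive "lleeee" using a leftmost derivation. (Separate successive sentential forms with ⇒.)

S⇒Re⇒Se⇒Ree⇒See⇒lSeee⇒lReeee⇒lleeee

S ⇒ Re   [S -> R e]
Re ⇒ Se   [R -> S]
Se ⇒ Ree   [S -> R e]
Ree ⇒ See   [R -> S]
See ⇒ lSeee   [S -> l S e]
lSeee ⇒ lReeee   [S -> R e]
lReeee ⇒ lleeee   [R -> l]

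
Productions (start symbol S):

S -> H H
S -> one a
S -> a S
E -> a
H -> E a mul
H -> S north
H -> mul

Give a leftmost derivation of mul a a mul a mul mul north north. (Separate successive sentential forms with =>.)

S => H H   [S -> H H]
H H => mul H   [H -> mul]
mul H => mul S north   [H -> S north]
mul S north => mul H H north   [S -> H H]
mul H H north => mul E a mul H north   [H -> E a mul]
mul E a mul H north => mul a a mul H north   [E -> a]
mul a a mul H north => mul a a mul S north north   [H -> S north]
mul a a mul S north north => mul a a mul a S north north   [S -> a S]
mul a a mul a S north north => mul a a mul a H H north north   [S -> H H]
mul a a mul a H H north north => mul a a mul a mul H north north   [H -> mul]
mul a a mul a mul H north north => mul a a mul a mul mul north north   [H -> mul]

S => H H => mul H => mul S north => mul H H north => mul E a mul H north => mul a a mul H north => mul a a mul S north north => mul a a mul a S north north => mul a a mul a H H north north => mul a a mul a mul H north north => mul a a mul a mul mul north north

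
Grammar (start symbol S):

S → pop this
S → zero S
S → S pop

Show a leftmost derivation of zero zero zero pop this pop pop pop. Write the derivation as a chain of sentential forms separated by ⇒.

S ⇒ S pop   [S → S pop]
S pop ⇒ zero S pop   [S → zero S]
zero S pop ⇒ zero S pop pop   [S → S pop]
zero S pop pop ⇒ zero zero S pop pop   [S → zero S]
zero zero S pop pop ⇒ zero zero zero S pop pop   [S → zero S]
zero zero zero S pop pop ⇒ zero zero zero S pop pop pop   [S → S pop]
zero zero zero S pop pop pop ⇒ zero zero zero pop this pop pop pop   [S → pop this]

S ⇒ S pop ⇒ zero S pop ⇒ zero S pop pop ⇒ zero zero S pop pop ⇒ zero zero zero S pop pop ⇒ zero zero zero S pop pop pop ⇒ zero zero zero pop this pop pop pop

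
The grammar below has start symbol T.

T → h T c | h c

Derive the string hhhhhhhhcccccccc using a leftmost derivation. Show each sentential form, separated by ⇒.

T⇒hTc⇒hhTcc⇒hhhTccc⇒hhhhTcccc⇒hhhhhTccccc⇒hhhhhhTcccccc⇒hhhhhhhTccccccc⇒hhhhhhhhcccccccc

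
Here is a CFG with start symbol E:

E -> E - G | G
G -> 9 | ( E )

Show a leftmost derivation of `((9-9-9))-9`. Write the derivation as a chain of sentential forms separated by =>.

E => E-G => G-G => (E)-G => (G)-G => ((E))-G => ((E-G))-G => ((E-G-G))-G => ((G-G-G))-G => ((9-G-G))-G => ((9-9-G))-G => ((9-9-9))-G => ((9-9-9))-9

E => E-G   [E -> E - G]
E-G => G-G   [E -> G]
G-G => (E)-G   [G -> ( E )]
(E)-G => (G)-G   [E -> G]
(G)-G => ((E))-G   [G -> ( E )]
((E))-G => ((E-G))-G   [E -> E - G]
((E-G))-G => ((E-G-G))-G   [E -> E - G]
((E-G-G))-G => ((G-G-G))-G   [E -> G]
((G-G-G))-G => ((9-G-G))-G   [G -> 9]
((9-G-G))-G => ((9-9-G))-G   [G -> 9]
((9-9-G))-G => ((9-9-9))-G   [G -> 9]
((9-9-9))-G => ((9-9-9))-9   [G -> 9]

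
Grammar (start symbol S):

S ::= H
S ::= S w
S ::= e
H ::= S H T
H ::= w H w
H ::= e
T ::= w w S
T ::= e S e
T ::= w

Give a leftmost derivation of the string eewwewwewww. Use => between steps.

S => H => SHT => eHT => eeT => eewwS => eewwH => eewwSHT => eewweHT => eewwewHwT => eewwewwHwwT => eewwewwewwT => eewwewwewww

S => H   [S ::= H]
H => SHT   [H ::= S H T]
SHT => eHT   [S ::= e]
eHT => eeT   [H ::= e]
eeT => eewwS   [T ::= w w S]
eewwS => eewwH   [S ::= H]
eewwH => eewwSHT   [H ::= S H T]
eewwSHT => eewweHT   [S ::= e]
eewweHT => eewwewHwT   [H ::= w H w]
eewwewHwT => eewwewwHwwT   [H ::= w H w]
eewwewwHwwT => eewwewwewwT   [H ::= e]
eewwewwewwT => eewwewwewww   [T ::= w]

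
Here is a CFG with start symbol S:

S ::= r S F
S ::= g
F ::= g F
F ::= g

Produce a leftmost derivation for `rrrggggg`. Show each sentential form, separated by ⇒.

S ⇒ rSF ⇒ rrSFF ⇒ rrrSFFF ⇒ rrrgFFF ⇒ rrrggFF ⇒ rrrgggFF ⇒ rrrggggF ⇒ rrrggggg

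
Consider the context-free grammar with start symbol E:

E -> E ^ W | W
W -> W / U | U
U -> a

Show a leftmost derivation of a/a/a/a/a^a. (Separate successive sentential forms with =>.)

E => E^W   [E -> E ^ W]
E^W => W^W   [E -> W]
W^W => W/U^W   [W -> W / U]
W/U^W => W/U/U^W   [W -> W / U]
W/U/U^W => W/U/U/U^W   [W -> W / U]
W/U/U/U^W => W/U/U/U/U^W   [W -> W / U]
W/U/U/U/U^W => U/U/U/U/U^W   [W -> U]
U/U/U/U/U^W => a/U/U/U/U^W   [U -> a]
a/U/U/U/U^W => a/a/U/U/U^W   [U -> a]
a/a/U/U/U^W => a/a/a/U/U^W   [U -> a]
a/a/a/U/U^W => a/a/a/a/U^W   [U -> a]
a/a/a/a/U^W => a/a/a/a/a^W   [U -> a]
a/a/a/a/a^W => a/a/a/a/a^U   [W -> U]
a/a/a/a/a^U => a/a/a/a/a^a   [U -> a]

E => E^W => W^W => W/U^W => W/U/U^W => W/U/U/U^W => W/U/U/U/U^W => U/U/U/U/U^W => a/U/U/U/U^W => a/a/U/U/U^W => a/a/a/U/U^W => a/a/a/a/U^W => a/a/a/a/a^W => a/a/a/a/a^U => a/a/a/a/a^a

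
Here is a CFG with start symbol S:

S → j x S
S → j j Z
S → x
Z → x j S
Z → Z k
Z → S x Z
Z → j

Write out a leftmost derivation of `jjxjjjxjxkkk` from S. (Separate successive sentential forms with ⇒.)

S ⇒ jjZ   [S → j j Z]
jjZ ⇒ jjZk   [Z → Z k]
jjZk ⇒ jjxjSk   [Z → x j S]
jjxjSk ⇒ jjxjjjZk   [S → j j Z]
jjxjjjZk ⇒ jjxjjjZkk   [Z → Z k]
jjxjjjZkk ⇒ jjxjjjZkkk   [Z → Z k]
jjxjjjZkkk ⇒ jjxjjjxjSkkk   [Z → x j S]
jjxjjjxjSkkk ⇒ jjxjjjxjxkkk   [S → x]

S ⇒ jjZ ⇒ jjZk ⇒ jjxjSk ⇒ jjxjjjZk ⇒ jjxjjjZkk ⇒ jjxjjjZkkk ⇒ jjxjjjxjSkkk ⇒ jjxjjjxjxkkk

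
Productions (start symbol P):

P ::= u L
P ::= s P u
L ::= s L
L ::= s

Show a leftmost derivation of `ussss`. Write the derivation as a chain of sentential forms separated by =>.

P=>uL=>usL=>ussL=>usssL=>ussss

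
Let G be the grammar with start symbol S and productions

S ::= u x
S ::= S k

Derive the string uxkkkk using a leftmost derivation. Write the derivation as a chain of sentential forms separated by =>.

S=>Sk=>Skk=>Skkk=>Skkkk=>uxkkkk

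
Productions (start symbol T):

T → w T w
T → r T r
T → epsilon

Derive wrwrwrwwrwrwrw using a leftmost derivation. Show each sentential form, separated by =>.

T => wTw => wrTrw => wrwTwrw => wrwrTrwrw => wrwrwTwrwrw => wrwrwrTrwrwrw => wrwrwrwTwrwrwrw => wrwrwrwwrwrwrw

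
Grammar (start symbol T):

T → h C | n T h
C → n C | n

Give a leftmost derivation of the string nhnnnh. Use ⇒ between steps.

T ⇒ nTh ⇒ nhCh ⇒ nhnCh ⇒ nhnnCh ⇒ nhnnnh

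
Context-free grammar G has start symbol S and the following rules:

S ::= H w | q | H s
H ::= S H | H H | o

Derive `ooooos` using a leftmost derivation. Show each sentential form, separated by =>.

S=>Hs=>HHs=>HHHs=>HHHHs=>HHHHHs=>oHHHHs=>ooHHHs=>oooHHs=>ooooHs=>ooooos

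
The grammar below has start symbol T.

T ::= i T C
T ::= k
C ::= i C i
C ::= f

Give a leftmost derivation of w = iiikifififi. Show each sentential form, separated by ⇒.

T ⇒ iTC ⇒ iiTCC ⇒ iiiTCCC ⇒ iiikCCC ⇒ iiikiCiCC ⇒ iiikifiCC ⇒ iiikififC ⇒ iiikififiCi ⇒ iiikifififi

T ⇒ iTC   [T ::= i T C]
iTC ⇒ iiTCC   [T ::= i T C]
iiTCC ⇒ iiiTCCC   [T ::= i T C]
iiiTCCC ⇒ iiikCCC   [T ::= k]
iiikCCC ⇒ iiikiCiCC   [C ::= i C i]
iiikiCiCC ⇒ iiikifiCC   [C ::= f]
iiikifiCC ⇒ iiikififC   [C ::= f]
iiikififC ⇒ iiikififiCi   [C ::= i C i]
iiikififiCi ⇒ iiikifififi   [C ::= f]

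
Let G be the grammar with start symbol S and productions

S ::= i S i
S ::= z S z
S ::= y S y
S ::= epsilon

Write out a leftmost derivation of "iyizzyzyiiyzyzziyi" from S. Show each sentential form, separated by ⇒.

S⇒iSi⇒iySyi⇒iyiSiyi⇒iyizSziyi⇒iyizzSzziyi⇒iyizzySyzziyi⇒iyizzyzSzyzziyi⇒iyizzyzySyzyzziyi⇒iyizzyzyiSiyzyzziyi⇒iyizzyzyiiyzyzziyi

S ⇒ iSi   [S ::= i S i]
iSi ⇒ iySyi   [S ::= y S y]
iySyi ⇒ iyiSiyi   [S ::= i S i]
iyiSiyi ⇒ iyizSziyi   [S ::= z S z]
iyizSziyi ⇒ iyizzSzziyi   [S ::= z S z]
iyizzSzziyi ⇒ iyizzySyzziyi   [S ::= y S y]
iyizzySyzziyi ⇒ iyizzyzSzyzziyi   [S ::= z S z]
iyizzyzSzyzziyi ⇒ iyizzyzySyzyzziyi   [S ::= y S y]
iyizzyzySyzyzziyi ⇒ iyizzyzyiSiyzyzziyi   [S ::= i S i]
iyizzyzyiSiyzyzziyi ⇒ iyizzyzyiiyzyzziyi   [S ::= epsilon]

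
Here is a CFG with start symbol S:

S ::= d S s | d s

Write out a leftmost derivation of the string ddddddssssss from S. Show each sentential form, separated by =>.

S => dSs   [S ::= d S s]
dSs => ddSss   [S ::= d S s]
ddSss => dddSsss   [S ::= d S s]
dddSsss => ddddSssss   [S ::= d S s]
ddddSssss => dddddSsssss   [S ::= d S s]
dddddSsssss => ddddddssssss   [S ::= d s]

S=>dSs=>ddSss=>dddSsss=>ddddSssss=>dddddSsssss=>ddddddssssss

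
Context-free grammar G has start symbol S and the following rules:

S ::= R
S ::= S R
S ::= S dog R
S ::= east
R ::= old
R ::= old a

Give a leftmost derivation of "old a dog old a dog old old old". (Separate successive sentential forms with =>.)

S => S R => S R R => S dog R R R => S dog R dog R R R => R dog R dog R R R => old a dog R dog R R R => old a dog old a dog R R R => old a dog old a dog old R R => old a dog old a dog old old R => old a dog old a dog old old old

S => S R   [S ::= S R]
S R => S R R   [S ::= S R]
S R R => S dog R R R   [S ::= S dog R]
S dog R R R => S dog R dog R R R   [S ::= S dog R]
S dog R dog R R R => R dog R dog R R R   [S ::= R]
R dog R dog R R R => old a dog R dog R R R   [R ::= old a]
old a dog R dog R R R => old a dog old a dog R R R   [R ::= old a]
old a dog old a dog R R R => old a dog old a dog old R R   [R ::= old]
old a dog old a dog old R R => old a dog old a dog old old R   [R ::= old]
old a dog old a dog old old R => old a dog old a dog old old old   [R ::= old]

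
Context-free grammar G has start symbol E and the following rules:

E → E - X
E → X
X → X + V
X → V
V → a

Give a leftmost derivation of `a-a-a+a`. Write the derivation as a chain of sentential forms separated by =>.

E => E-X   [E → E - X]
E-X => E-X-X   [E → E - X]
E-X-X => X-X-X   [E → X]
X-X-X => V-X-X   [X → V]
V-X-X => a-X-X   [V → a]
a-X-X => a-V-X   [X → V]
a-V-X => a-a-X   [V → a]
a-a-X => a-a-X+V   [X → X + V]
a-a-X+V => a-a-V+V   [X → V]
a-a-V+V => a-a-a+V   [V → a]
a-a-a+V => a-a-a+a   [V → a]

E => E-X => E-X-X => X-X-X => V-X-X => a-X-X => a-V-X => a-a-X => a-a-X+V => a-a-V+V => a-a-a+V => a-a-a+a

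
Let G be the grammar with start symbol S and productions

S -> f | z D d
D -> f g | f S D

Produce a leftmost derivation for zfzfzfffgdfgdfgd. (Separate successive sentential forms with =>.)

S=>zDd=>zfSDd=>zfzDdDd=>zfzfSDdDd=>zfzfzDdDdDd=>zfzfzfSDdDdDd=>zfzfzffDdDdDd=>zfzfzfffgdDdDd=>zfzfzfffgdfgdDd=>zfzfzfffgdfgdfgd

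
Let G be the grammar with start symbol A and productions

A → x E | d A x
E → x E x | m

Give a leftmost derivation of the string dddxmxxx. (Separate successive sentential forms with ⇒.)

A ⇒ dAx ⇒ ddAxx ⇒ dddAxxx ⇒ dddxExxx ⇒ dddxmxxx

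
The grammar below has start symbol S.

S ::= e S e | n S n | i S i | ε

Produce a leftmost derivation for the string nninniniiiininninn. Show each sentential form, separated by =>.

S=>nSn=>nnSnn=>nniSinn=>nninSninn=>nninnSnninn=>nninniSinninn=>nninninSninninn=>nninniniSininninn=>nninniniiSiininninn=>nninniniiiininninn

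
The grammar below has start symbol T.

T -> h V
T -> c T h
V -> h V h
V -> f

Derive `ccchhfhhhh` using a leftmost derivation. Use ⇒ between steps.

T⇒cTh⇒ccThh⇒cccThhh⇒ccchVhhh⇒ccchhVhhhh⇒ccchhfhhhh

T ⇒ cTh   [T -> c T h]
cTh ⇒ ccThh   [T -> c T h]
ccThh ⇒ cccThhh   [T -> c T h]
cccThhh ⇒ ccchVhhh   [T -> h V]
ccchVhhh ⇒ ccchhVhhhh   [V -> h V h]
ccchhVhhhh ⇒ ccchhfhhhh   [V -> f]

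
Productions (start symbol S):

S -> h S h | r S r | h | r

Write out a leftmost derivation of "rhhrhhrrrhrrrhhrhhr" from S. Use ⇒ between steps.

S ⇒ rSr   [S -> r S r]
rSr ⇒ rhShr   [S -> h S h]
rhShr ⇒ rhhShhr   [S -> h S h]
rhhShhr ⇒ rhhrSrhhr   [S -> r S r]
rhhrSrhhr ⇒ rhhrhShrhhr   [S -> h S h]
rhhrhShrhhr ⇒ rhhrhhShhrhhr   [S -> h S h]
rhhrhhShhrhhr ⇒ rhhrhhrSrhhrhhr   [S -> r S r]
rhhrhhrSrhhrhhr ⇒ rhhrhhrrSrrhhrhhr   [S -> r S r]
rhhrhhrrSrrhhrhhr ⇒ rhhrhhrrrSrrrhhrhhr   [S -> r S r]
rhhrhhrrrSrrrhhrhhr ⇒ rhhrhhrrrhrrrhhrhhr   [S -> h]

S ⇒ rSr ⇒ rhShr ⇒ rhhShhr ⇒ rhhrSrhhr ⇒ rhhrhShrhhr ⇒ rhhrhhShhrhhr ⇒ rhhrhhrSrhhrhhr ⇒ rhhrhhrrSrrhhrhhr ⇒ rhhrhhrrrSrrrhhrhhr ⇒ rhhrhhrrrhrrrhhrhhr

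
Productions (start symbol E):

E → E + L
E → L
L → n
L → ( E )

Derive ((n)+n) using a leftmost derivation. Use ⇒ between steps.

E ⇒ L ⇒ (E) ⇒ (E+L) ⇒ (L+L) ⇒ ((E)+L) ⇒ ((L)+L) ⇒ ((n)+L) ⇒ ((n)+n)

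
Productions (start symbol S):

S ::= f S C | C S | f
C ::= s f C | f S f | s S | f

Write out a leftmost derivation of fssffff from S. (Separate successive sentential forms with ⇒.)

S ⇒ fSC   [S ::= f S C]
fSC ⇒ fCSC   [S ::= C S]
fCSC ⇒ fsSSC   [C ::= s S]
fsSSC ⇒ fsCSSC   [S ::= C S]
fsCSSC ⇒ fssSSSC   [C ::= s S]
fssSSSC ⇒ fssfSSC   [S ::= f]
fssfSSC ⇒ fssffSC   [S ::= f]
fssffSC ⇒ fssfffC   [S ::= f]
fssfffC ⇒ fssffff   [C ::= f]

S ⇒ fSC ⇒ fCSC ⇒ fsSSC ⇒ fsCSSC ⇒ fssSSSC ⇒ fssfSSC ⇒ fssffSC ⇒ fssfffC ⇒ fssffff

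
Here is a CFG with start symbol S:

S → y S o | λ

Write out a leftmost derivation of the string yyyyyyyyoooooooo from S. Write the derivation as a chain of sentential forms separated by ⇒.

S ⇒ ySo ⇒ yySoo ⇒ yyySooo ⇒ yyyySoooo ⇒ yyyyySooooo ⇒ yyyyyySoooooo ⇒ yyyyyyySooooooo ⇒ yyyyyyyySoooooooo ⇒ yyyyyyyyoooooooo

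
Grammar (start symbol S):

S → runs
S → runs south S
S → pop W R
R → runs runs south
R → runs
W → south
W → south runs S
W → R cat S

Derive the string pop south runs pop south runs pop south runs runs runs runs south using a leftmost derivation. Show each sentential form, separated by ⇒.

S ⇒ pop W R ⇒ pop south runs S R ⇒ pop south runs pop W R R ⇒ pop south runs pop south runs S R R ⇒ pop south runs pop south runs pop W R R R ⇒ pop south runs pop south runs pop south R R R ⇒ pop south runs pop south runs pop south runs R R ⇒ pop south runs pop south runs pop south runs runs R ⇒ pop south runs pop south runs pop south runs runs runs runs south

S ⇒ pop W R   [S → pop W R]
pop W R ⇒ pop south runs S R   [W → south runs S]
pop south runs S R ⇒ pop south runs pop W R R   [S → pop W R]
pop south runs pop W R R ⇒ pop south runs pop south runs S R R   [W → south runs S]
pop south runs pop south runs S R R ⇒ pop south runs pop south runs pop W R R R   [S → pop W R]
pop south runs pop south runs pop W R R R ⇒ pop south runs pop south runs pop south R R R   [W → south]
pop south runs pop south runs pop south R R R ⇒ pop south runs pop south runs pop south runs R R   [R → runs]
pop south runs pop south runs pop south runs R R ⇒ pop south runs pop south runs pop south runs runs R   [R → runs]
pop south runs pop south runs pop south runs runs R ⇒ pop south runs pop south runs pop south runs runs runs runs south   [R → runs runs south]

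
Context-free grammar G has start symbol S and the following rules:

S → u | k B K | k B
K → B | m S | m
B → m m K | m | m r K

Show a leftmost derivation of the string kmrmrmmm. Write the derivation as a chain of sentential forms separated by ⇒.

S⇒kB⇒kmrK⇒kmrB⇒kmrmrK⇒kmrmrB⇒kmrmrmmK⇒kmrmrmmm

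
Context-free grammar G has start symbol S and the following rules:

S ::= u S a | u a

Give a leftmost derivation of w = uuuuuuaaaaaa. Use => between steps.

S => uSa   [S ::= u S a]
uSa => uuSaa   [S ::= u S a]
uuSaa => uuuSaaa   [S ::= u S a]
uuuSaaa => uuuuSaaaa   [S ::= u S a]
uuuuSaaaa => uuuuuSaaaaa   [S ::= u S a]
uuuuuSaaaaa => uuuuuuaaaaaa   [S ::= u a]

S => uSa => uuSaa => uuuSaaa => uuuuSaaaa => uuuuuSaaaaa => uuuuuuaaaaaa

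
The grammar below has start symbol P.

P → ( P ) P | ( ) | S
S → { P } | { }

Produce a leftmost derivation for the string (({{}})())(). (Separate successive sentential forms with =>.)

P=>(P)P=>((P)P)P=>((S)P)P=>(({P})P)P=>(({S})P)P=>(({{}})P)P=>(({{}})())P=>(({{}})())()

P => (P)P   [P → ( P ) P]
(P)P => ((P)P)P   [P → ( P ) P]
((P)P)P => ((S)P)P   [P → S]
((S)P)P => (({P})P)P   [S → { P }]
(({P})P)P => (({S})P)P   [P → S]
(({S})P)P => (({{}})P)P   [S → { }]
(({{}})P)P => (({{}})())P   [P → ( )]
(({{}})())P => (({{}})())()   [P → ( )]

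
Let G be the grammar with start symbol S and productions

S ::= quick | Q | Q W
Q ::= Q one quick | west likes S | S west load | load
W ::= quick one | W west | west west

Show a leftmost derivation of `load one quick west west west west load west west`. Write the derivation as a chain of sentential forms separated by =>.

S => Q W => S west load W => Q W west load W => Q one quick W west load W => load one quick W west load W => load one quick W west west load W => load one quick west west west west load W => load one quick west west west west load west west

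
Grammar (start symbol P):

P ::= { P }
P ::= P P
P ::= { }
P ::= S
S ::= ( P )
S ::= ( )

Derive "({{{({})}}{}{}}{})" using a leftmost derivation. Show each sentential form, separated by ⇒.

P ⇒ S ⇒ (P) ⇒ (PP) ⇒ ({P}P) ⇒ ({PP}P) ⇒ ({PPP}P) ⇒ ({{P}PP}P) ⇒ ({{{P}}PP}P) ⇒ ({{{S}}PP}P) ⇒ ({{{(P)}}PP}P) ⇒ ({{{({})}}PP}P) ⇒ ({{{({})}}{}P}P) ⇒ ({{{({})}}{}{}}P) ⇒ ({{{({})}}{}{}}{})

P ⇒ S   [P ::= S]
S ⇒ (P)   [S ::= ( P )]
(P) ⇒ (PP)   [P ::= P P]
(PP) ⇒ ({P}P)   [P ::= { P }]
({P}P) ⇒ ({PP}P)   [P ::= P P]
({PP}P) ⇒ ({PPP}P)   [P ::= P P]
({PPP}P) ⇒ ({{P}PP}P)   [P ::= { P }]
({{P}PP}P) ⇒ ({{{P}}PP}P)   [P ::= { P }]
({{{P}}PP}P) ⇒ ({{{S}}PP}P)   [P ::= S]
({{{S}}PP}P) ⇒ ({{{(P)}}PP}P)   [S ::= ( P )]
({{{(P)}}PP}P) ⇒ ({{{({})}}PP}P)   [P ::= { }]
({{{({})}}PP}P) ⇒ ({{{({})}}{}P}P)   [P ::= { }]
({{{({})}}{}P}P) ⇒ ({{{({})}}{}{}}P)   [P ::= { }]
({{{({})}}{}{}}P) ⇒ ({{{({})}}{}{}}{})   [P ::= { }]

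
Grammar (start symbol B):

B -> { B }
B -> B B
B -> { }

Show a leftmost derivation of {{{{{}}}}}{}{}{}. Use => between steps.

B => BB   [B -> B B]
BB => {B}B   [B -> { B }]
{B}B => {{B}}B   [B -> { B }]
{{B}}B => {{{B}}}B   [B -> { B }]
{{{B}}}B => {{{{B}}}}B   [B -> { B }]
{{{{B}}}}B => {{{{{}}}}}B   [B -> { }]
{{{{{}}}}}B => {{{{{}}}}}BB   [B -> B B]
{{{{{}}}}}BB => {{{{{}}}}}{}B   [B -> { }]
{{{{{}}}}}{}B => {{{{{}}}}}{}BB   [B -> B B]
{{{{{}}}}}{}BB => {{{{{}}}}}{}{}B   [B -> { }]
{{{{{}}}}}{}{}B => {{{{{}}}}}{}{}{}   [B -> { }]

B => BB => {B}B => {{B}}B => {{{B}}}B => {{{{B}}}}B => {{{{{}}}}}B => {{{{{}}}}}BB => {{{{{}}}}}{}B => {{{{{}}}}}{}BB => {{{{{}}}}}{}{}B => {{{{{}}}}}{}{}{}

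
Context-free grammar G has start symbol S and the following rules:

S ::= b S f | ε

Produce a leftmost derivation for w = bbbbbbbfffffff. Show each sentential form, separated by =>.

S => bSf => bbSff => bbbSfff => bbbbSffff => bbbbbSfffff => bbbbbbSffffff => bbbbbbbSfffffff => bbbbbbbfffffff

S => bSf   [S ::= b S f]
bSf => bbSff   [S ::= b S f]
bbSff => bbbSfff   [S ::= b S f]
bbbSfff => bbbbSffff   [S ::= b S f]
bbbbSffff => bbbbbSfffff   [S ::= b S f]
bbbbbSfffff => bbbbbbSffffff   [S ::= b S f]
bbbbbbSffffff => bbbbbbbSfffffff   [S ::= b S f]
bbbbbbbSfffffff => bbbbbbbfffffff   [S ::= ε]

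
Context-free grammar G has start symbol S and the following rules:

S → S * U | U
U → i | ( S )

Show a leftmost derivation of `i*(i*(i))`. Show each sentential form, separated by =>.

S => S*U => U*U => i*U => i*(S) => i*(S*U) => i*(U*U) => i*(i*U) => i*(i*(S)) => i*(i*(U)) => i*(i*(i))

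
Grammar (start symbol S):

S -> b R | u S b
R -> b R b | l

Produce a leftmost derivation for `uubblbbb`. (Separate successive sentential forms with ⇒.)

S ⇒ uSb   [S -> u S b]
uSb ⇒ uuSbb   [S -> u S b]
uuSbb ⇒ uubRbb   [S -> b R]
uubRbb ⇒ uubbRbbb   [R -> b R b]
uubbRbbb ⇒ uubblbbb   [R -> l]

S ⇒ uSb ⇒ uuSbb ⇒ uubRbb ⇒ uubbRbbb ⇒ uubblbbb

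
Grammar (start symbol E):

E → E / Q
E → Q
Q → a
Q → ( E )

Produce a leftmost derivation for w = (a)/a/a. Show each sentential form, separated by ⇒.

E ⇒ E/Q ⇒ E/Q/Q ⇒ Q/Q/Q ⇒ (E)/Q/Q ⇒ (Q)/Q/Q ⇒ (a)/Q/Q ⇒ (a)/a/Q ⇒ (a)/a/a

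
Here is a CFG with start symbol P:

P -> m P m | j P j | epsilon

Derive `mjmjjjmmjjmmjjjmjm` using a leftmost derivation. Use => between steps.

P => mPm => mjPjm => mjmPmjm => mjmjPjmjm => mjmjjPjjmjm => mjmjjjPjjjmjm => mjmjjjmPmjjjmjm => mjmjjjmmPmmjjjmjm => mjmjjjmmjPjmmjjjmjm => mjmjjjmmjjmmjjjmjm

P => mPm   [P -> m P m]
mPm => mjPjm   [P -> j P j]
mjPjm => mjmPmjm   [P -> m P m]
mjmPmjm => mjmjPjmjm   [P -> j P j]
mjmjPjmjm => mjmjjPjjmjm   [P -> j P j]
mjmjjPjjmjm => mjmjjjPjjjmjm   [P -> j P j]
mjmjjjPjjjmjm => mjmjjjmPmjjjmjm   [P -> m P m]
mjmjjjmPmjjjmjm => mjmjjjmmPmmjjjmjm   [P -> m P m]
mjmjjjmmPmmjjjmjm => mjmjjjmmjPjmmjjjmjm   [P -> j P j]
mjmjjjmmjPjmmjjjmjm => mjmjjjmmjjmmjjjmjm   [P -> epsilon]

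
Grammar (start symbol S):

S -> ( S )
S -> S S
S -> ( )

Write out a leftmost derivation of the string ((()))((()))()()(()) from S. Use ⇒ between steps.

S ⇒ SS   [S -> S S]
SS ⇒ (S)S   [S -> ( S )]
(S)S ⇒ ((S))S   [S -> ( S )]
((S))S ⇒ ((()))S   [S -> ( )]
((()))S ⇒ ((()))SS   [S -> S S]
((()))SS ⇒ ((()))SSS   [S -> S S]
((()))SSS ⇒ ((()))(S)SS   [S -> ( S )]
((()))(S)SS ⇒ ((()))((S))SS   [S -> ( S )]
((()))((S))SS ⇒ ((()))((()))SS   [S -> ( )]
((()))((()))SS ⇒ ((()))((()))SSS   [S -> S S]
((()))((()))SSS ⇒ ((()))((()))()SS   [S -> ( )]
((()))((()))()SS ⇒ ((()))((()))()()S   [S -> ( )]
((()))((()))()()S ⇒ ((()))((()))()()(S)   [S -> ( S )]
((()))((()))()()(S) ⇒ ((()))((()))()()(())   [S -> ( )]

S ⇒ SS ⇒ (S)S ⇒ ((S))S ⇒ ((()))S ⇒ ((()))SS ⇒ ((()))SSS ⇒ ((()))(S)SS ⇒ ((()))((S))SS ⇒ ((()))((()))SS ⇒ ((()))((()))SSS ⇒ ((()))((()))()SS ⇒ ((()))((()))()()S ⇒ ((()))((()))()()(S) ⇒ ((()))((()))()()(())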